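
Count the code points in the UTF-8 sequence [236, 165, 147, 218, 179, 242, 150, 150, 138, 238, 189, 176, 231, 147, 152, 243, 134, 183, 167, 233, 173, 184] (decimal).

7

Byte at offset 0: 0xEC = 11101100 → 3-byte char (#1). Advance 3.
Byte at offset 3: 0xDA = 11011010 → 2-byte char (#2). Advance 2.
Byte at offset 5: 0xF2 = 11110010 → 4-byte char (#3). Advance 4.
Byte at offset 9: 0xEE = 11101110 → 3-byte char (#4). Advance 3.
Byte at offset 12: 0xE7 = 11100111 → 3-byte char (#5). Advance 3.
Byte at offset 15: 0xF3 = 11110011 → 4-byte char (#6). Advance 4.
Byte at offset 19: 0xE9 = 11101001 → 3-byte char (#7). Advance 3.
Reached end at offset 22 after 7 code points.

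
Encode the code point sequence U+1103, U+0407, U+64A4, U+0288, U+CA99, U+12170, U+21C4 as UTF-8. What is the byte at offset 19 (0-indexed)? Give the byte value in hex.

U+1103 → 3-byte form E1 84 83 at offsets 0–2.
U+0407 → 2-byte form D0 87 at offsets 3–4.
U+64A4 → 3-byte form E6 92 A4 at offsets 5–7.
U+0288 → 2-byte form CA 88 at offsets 8–9.
U+CA99 → 3-byte form EC AA 99 at offsets 10–12.
U+12170 → 4-byte form F0 92 85 B0 at offsets 13–16.
U+21C4 → 3-byte form E2 87 84 at offsets 17–19.
Offset 19 falls in char 7's range; it's byte 3 of E2 87 84 = 0x84.

0x84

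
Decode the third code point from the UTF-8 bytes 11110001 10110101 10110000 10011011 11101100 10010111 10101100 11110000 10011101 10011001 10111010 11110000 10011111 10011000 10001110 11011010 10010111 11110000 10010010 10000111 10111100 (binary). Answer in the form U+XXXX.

U+1D67A

Offset 0: leading byte 0xF1 = 11110001 → 4-byte char #1 = F1 B5 B0 9B.
Offset 4: leading byte 0xEC = 11101100 → 3-byte char #2 = EC 97 AC.
Offset 7: leading byte 0xF0 = 11110000 → 4-byte char #3 = F0 9D 99 BA.
Leading byte 0xF0 = 11110000 matches 11110xxx → 4-byte sequence.
Byte 1: 0xF0 = 11110000, payload 000 (3 bits).
Byte 2: 0x9D = 10011101 (10xxxxxx ✓), payload 011101.
Byte 3: 0x99 = 10011001 (10xxxxxx ✓), payload 011001.
Byte 4: 0xBA = 10111010 (10xxxxxx ✓), payload 111010.
Concatenate: 000011101011001111010 = 0x1D67A (21 bits → U+1D67A).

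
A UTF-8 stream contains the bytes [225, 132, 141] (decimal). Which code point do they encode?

U+110D

Leading byte 0xE1 = 11100001 matches 1110xxxx → 3-byte sequence.
Byte 1: 0xE1 = 11100001, payload 0001 (4 bits).
Byte 2: 0x84 = 10000100 (10xxxxxx ✓), payload 000100.
Byte 3: 0x8D = 10001101 (10xxxxxx ✓), payload 001101.
Concatenate: 0001000100001101 = 0x110D (16 bits → U+110D).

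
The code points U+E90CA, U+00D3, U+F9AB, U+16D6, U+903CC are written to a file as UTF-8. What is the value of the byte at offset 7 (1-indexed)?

0xEF

1-indexed offset 7 is 0-indexed offset 6.
U+E90CA → 4-byte form F3 A9 83 8A at offsets 0–3.
U+00D3 → 2-byte form C3 93 at offsets 4–5.
U+F9AB → 3-byte form EF A6 AB at offsets 6–8.
Offset 6 falls in char 3's range; it's byte 1 of EF A6 AB = 0xEF.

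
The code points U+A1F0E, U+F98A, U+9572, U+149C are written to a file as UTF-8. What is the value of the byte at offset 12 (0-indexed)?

U+A1F0E → 4-byte form F2 A1 BC 8E at offsets 0–3.
U+F98A → 3-byte form EF A6 8A at offsets 4–6.
U+9572 → 3-byte form E9 95 B2 at offsets 7–9.
U+149C → 3-byte form E1 92 9C at offsets 10–12.
Offset 12 falls in char 4's range; it's byte 3 of E1 92 9C = 0x9C.

0x9C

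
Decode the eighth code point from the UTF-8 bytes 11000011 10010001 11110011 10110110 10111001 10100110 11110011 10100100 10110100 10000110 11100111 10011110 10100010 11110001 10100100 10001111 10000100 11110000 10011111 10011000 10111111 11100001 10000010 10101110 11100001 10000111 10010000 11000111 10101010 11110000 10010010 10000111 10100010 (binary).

U+11D0

Offset 0: leading byte 0xC3 = 11000011 → 2-byte char #1 = C3 91.
Offset 2: leading byte 0xF3 = 11110011 → 4-byte char #2 = F3 B6 B9 A6.
Offset 6: leading byte 0xF3 = 11110011 → 4-byte char #3 = F3 A4 B4 86.
Offset 10: leading byte 0xE7 = 11100111 → 3-byte char #4 = E7 9E A2.
Offset 13: leading byte 0xF1 = 11110001 → 4-byte char #5 = F1 A4 8F 84.
Offset 17: leading byte 0xF0 = 11110000 → 4-byte char #6 = F0 9F 98 BF.
Offset 21: leading byte 0xE1 = 11100001 → 3-byte char #7 = E1 82 AE.
Offset 24: leading byte 0xE1 = 11100001 → 3-byte char #8 = E1 87 90.
Leading byte 0xE1 = 11100001 matches 1110xxxx → 3-byte sequence.
Byte 1: 0xE1 = 11100001, payload 0001 (4 bits).
Byte 2: 0x87 = 10000111 (10xxxxxx ✓), payload 000111.
Byte 3: 0x90 = 10010000 (10xxxxxx ✓), payload 010000.
Concatenate: 0001000111010000 = 0x11D0 (16 bits → U+11D0).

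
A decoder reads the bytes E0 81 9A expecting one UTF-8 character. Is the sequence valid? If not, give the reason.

Leading byte 0xE0 = 11100000 → 3-byte form.
Continuation bytes all match 10xxxxxx. Payload decodes to 0x5A.
But 0x5A < 0x800, the minimum for a 3-byte sequence — this is an overlong encoding.

invalid (overlong encoding)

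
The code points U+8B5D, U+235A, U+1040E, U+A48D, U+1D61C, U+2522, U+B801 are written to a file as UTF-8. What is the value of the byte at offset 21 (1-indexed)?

0xEB

1-indexed offset 21 is 0-indexed offset 20.
U+8B5D → 3-byte form E8 AD 9D at offsets 0–2.
U+235A → 3-byte form E2 8D 9A at offsets 3–5.
U+1040E → 4-byte form F0 90 90 8E at offsets 6–9.
U+A48D → 3-byte form EA 92 8D at offsets 10–12.
U+1D61C → 4-byte form F0 9D 98 9C at offsets 13–16.
U+2522 → 3-byte form E2 94 A2 at offsets 17–19.
U+B801 → 3-byte form EB A0 81 at offsets 20–22.
Offset 20 falls in char 7's range; it's byte 1 of EB A0 81 = 0xEB.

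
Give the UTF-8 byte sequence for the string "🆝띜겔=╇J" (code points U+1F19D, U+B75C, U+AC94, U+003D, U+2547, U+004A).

F0 9F 86 9D EB 9D 9C EA B2 94 3D E2 95 87 4A

U+1F19D: 4-byte form → F0 9F 86 9D.
U+B75C: 3-byte form → EB 9D 9C.
U+AC94: 3-byte form → EA B2 94.
U+003D: 1-byte form → 3D.
U+2547: 3-byte form → E2 95 87.
U+004A: 1-byte form → 4A.
Concatenated (15 bytes): F0 9F 86 9D EB 9D 9C EA B2 94 3D E2 95 87 4A.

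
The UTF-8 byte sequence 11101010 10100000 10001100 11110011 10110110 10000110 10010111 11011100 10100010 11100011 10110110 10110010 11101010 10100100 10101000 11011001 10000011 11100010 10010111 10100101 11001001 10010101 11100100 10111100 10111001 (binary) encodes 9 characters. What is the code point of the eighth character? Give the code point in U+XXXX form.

Offset 0: leading byte 0xEA = 11101010 → 3-byte char #1 = EA A0 8C.
Offset 3: leading byte 0xF3 = 11110011 → 4-byte char #2 = F3 B6 86 97.
Offset 7: leading byte 0xDC = 11011100 → 2-byte char #3 = DC A2.
Offset 9: leading byte 0xE3 = 11100011 → 3-byte char #4 = E3 B6 B2.
Offset 12: leading byte 0xEA = 11101010 → 3-byte char #5 = EA A4 A8.
Offset 15: leading byte 0xD9 = 11011001 → 2-byte char #6 = D9 83.
Offset 17: leading byte 0xE2 = 11100010 → 3-byte char #7 = E2 97 A5.
Offset 20: leading byte 0xC9 = 11001001 → 2-byte char #8 = C9 95.
Leading byte 0xC9 = 11001001 matches 110xxxxx → 2-byte sequence.
Byte 1: 0xC9 = 11001001, payload 01001 (5 bits).
Byte 2: 0x95 = 10010101 (10xxxxxx ✓), payload 010101.
Concatenate: 01001010101 = 0x255 (11 bits → U+0255).

U+0255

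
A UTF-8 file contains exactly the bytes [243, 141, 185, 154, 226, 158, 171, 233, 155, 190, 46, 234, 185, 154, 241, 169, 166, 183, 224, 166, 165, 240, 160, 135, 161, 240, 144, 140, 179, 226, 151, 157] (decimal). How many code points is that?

Byte at offset 0: 0xF3 = 11110011 → 4-byte char (#1). Advance 4.
Byte at offset 4: 0xE2 = 11100010 → 3-byte char (#2). Advance 3.
Byte at offset 7: 0xE9 = 11101001 → 3-byte char (#3). Advance 3.
Byte at offset 10: 0x2E = 00101110 → 1-byte char (#4). Advance 1.
Byte at offset 11: 0xEA = 11101010 → 3-byte char (#5). Advance 3.
Byte at offset 14: 0xF1 = 11110001 → 4-byte char (#6). Advance 4.
Byte at offset 18: 0xE0 = 11100000 → 3-byte char (#7). Advance 3.
Byte at offset 21: 0xF0 = 11110000 → 4-byte char (#8). Advance 4.
Byte at offset 25: 0xF0 = 11110000 → 4-byte char (#9). Advance 4.
Byte at offset 29: 0xE2 = 11100010 → 3-byte char (#10). Advance 3.
Reached end at offset 32 after 10 code points.

10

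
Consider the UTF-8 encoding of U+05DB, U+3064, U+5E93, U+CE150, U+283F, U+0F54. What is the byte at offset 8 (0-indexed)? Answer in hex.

0xF3

U+05DB → 2-byte form D7 9B at offsets 0–1.
U+3064 → 3-byte form E3 81 A4 at offsets 2–4.
U+5E93 → 3-byte form E5 BA 93 at offsets 5–7.
U+CE150 → 4-byte form F3 8E 85 90 at offsets 8–11.
Offset 8 falls in char 4's range; it's byte 1 of F3 8E 85 90 = 0xF3.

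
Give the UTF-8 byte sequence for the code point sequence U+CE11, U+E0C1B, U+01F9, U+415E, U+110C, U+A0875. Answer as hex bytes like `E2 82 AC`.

U+CE11: 3-byte form → EC B8 91.
U+E0C1B: 4-byte form → F3 A0 B0 9B.
U+01F9: 2-byte form → C7 B9.
U+415E: 3-byte form → E4 85 9E.
U+110C: 3-byte form → E1 84 8C.
U+A0875: 4-byte form → F2 A0 A1 B5.
Concatenated (19 bytes): EC B8 91 F3 A0 B0 9B C7 B9 E4 85 9E E1 84 8C F2 A0 A1 B5.

EC B8 91 F3 A0 B0 9B C7 B9 E4 85 9E E1 84 8C F2 A0 A1 B5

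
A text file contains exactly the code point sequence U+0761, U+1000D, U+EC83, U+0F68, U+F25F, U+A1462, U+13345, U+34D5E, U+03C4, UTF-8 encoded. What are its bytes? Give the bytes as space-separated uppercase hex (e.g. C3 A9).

U+0761: 2-byte form → DD A1.
U+1000D: 4-byte form → F0 90 80 8D.
U+EC83: 3-byte form → EE B2 83.
U+0F68: 3-byte form → E0 BD A8.
U+F25F: 3-byte form → EF 89 9F.
U+A1462: 4-byte form → F2 A1 91 A2.
U+13345: 4-byte form → F0 93 8D 85.
U+34D5E: 4-byte form → F0 B4 B5 9E.
U+03C4: 2-byte form → CF 84.
Concatenated (29 bytes): DD A1 F0 90 80 8D EE B2 83 E0 BD A8 EF 89 9F F2 A1 91 A2 F0 93 8D 85 F0 B4 B5 9E CF 84.

DD A1 F0 90 80 8D EE B2 83 E0 BD A8 EF 89 9F F2 A1 91 A2 F0 93 8D 85 F0 B4 B5 9E CF 84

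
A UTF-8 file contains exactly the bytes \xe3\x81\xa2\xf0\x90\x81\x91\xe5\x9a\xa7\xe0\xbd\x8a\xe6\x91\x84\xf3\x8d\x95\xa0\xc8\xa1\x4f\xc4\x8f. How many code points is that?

Byte at offset 0: 0xE3 = 11100011 → 3-byte char (#1). Advance 3.
Byte at offset 3: 0xF0 = 11110000 → 4-byte char (#2). Advance 4.
Byte at offset 7: 0xE5 = 11100101 → 3-byte char (#3). Advance 3.
Byte at offset 10: 0xE0 = 11100000 → 3-byte char (#4). Advance 3.
Byte at offset 13: 0xE6 = 11100110 → 3-byte char (#5). Advance 3.
Byte at offset 16: 0xF3 = 11110011 → 4-byte char (#6). Advance 4.
Byte at offset 20: 0xC8 = 11001000 → 2-byte char (#7). Advance 2.
Byte at offset 22: 0x4F = 01001111 → 1-byte char (#8). Advance 1.
Byte at offset 23: 0xC4 = 11000100 → 2-byte char (#9). Advance 2.
Reached end at offset 25 after 9 code points.

9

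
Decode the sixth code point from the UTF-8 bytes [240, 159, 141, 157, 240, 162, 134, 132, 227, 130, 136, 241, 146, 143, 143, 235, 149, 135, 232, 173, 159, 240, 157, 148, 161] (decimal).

U+8B5F

Offset 0: leading byte 0xF0 = 11110000 → 4-byte char #1 = F0 9F 8D 9D.
Offset 4: leading byte 0xF0 = 11110000 → 4-byte char #2 = F0 A2 86 84.
Offset 8: leading byte 0xE3 = 11100011 → 3-byte char #3 = E3 82 88.
Offset 11: leading byte 0xF1 = 11110001 → 4-byte char #4 = F1 92 8F 8F.
Offset 15: leading byte 0xEB = 11101011 → 3-byte char #5 = EB 95 87.
Offset 18: leading byte 0xE8 = 11101000 → 3-byte char #6 = E8 AD 9F.
Leading byte 0xE8 = 11101000 matches 1110xxxx → 3-byte sequence.
Byte 1: 0xE8 = 11101000, payload 1000 (4 bits).
Byte 2: 0xAD = 10101101 (10xxxxxx ✓), payload 101101.
Byte 3: 0x9F = 10011111 (10xxxxxx ✓), payload 011111.
Concatenate: 1000101101011111 = 0x8B5F (16 bits → U+8B5F).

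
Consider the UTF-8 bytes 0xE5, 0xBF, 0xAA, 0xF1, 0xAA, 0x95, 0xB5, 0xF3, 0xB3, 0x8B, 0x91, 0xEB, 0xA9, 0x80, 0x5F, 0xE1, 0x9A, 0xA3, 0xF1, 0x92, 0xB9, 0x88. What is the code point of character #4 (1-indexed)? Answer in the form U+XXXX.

U+BA40

Offset 0: leading byte 0xE5 = 11100101 → 3-byte char #1 = E5 BF AA.
Offset 3: leading byte 0xF1 = 11110001 → 4-byte char #2 = F1 AA 95 B5.
Offset 7: leading byte 0xF3 = 11110011 → 4-byte char #3 = F3 B3 8B 91.
Offset 11: leading byte 0xEB = 11101011 → 3-byte char #4 = EB A9 80.
Leading byte 0xEB = 11101011 matches 1110xxxx → 3-byte sequence.
Byte 1: 0xEB = 11101011, payload 1011 (4 bits).
Byte 2: 0xA9 = 10101001 (10xxxxxx ✓), payload 101001.
Byte 3: 0x80 = 10000000 (10xxxxxx ✓), payload 000000.
Concatenate: 1011101001000000 = 0xBA40 (16 bits → U+BA40).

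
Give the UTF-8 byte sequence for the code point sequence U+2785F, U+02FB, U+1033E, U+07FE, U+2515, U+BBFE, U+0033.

U+2785F: 4-byte form → F0 A7 A1 9F.
U+02FB: 2-byte form → CB BB.
U+1033E: 4-byte form → F0 90 8C BE.
U+07FE: 2-byte form → DF BE.
U+2515: 3-byte form → E2 94 95.
U+BBFE: 3-byte form → EB AF BE.
U+0033: 1-byte form → 33.
Concatenated (19 bytes): F0 A7 A1 9F CB BB F0 90 8C BE DF BE E2 94 95 EB AF BE 33.

F0 A7 A1 9F CB BB F0 90 8C BE DF BE E2 94 95 EB AF BE 33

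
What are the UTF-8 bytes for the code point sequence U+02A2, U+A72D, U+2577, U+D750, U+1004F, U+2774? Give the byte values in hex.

U+02A2: 2-byte form → CA A2.
U+A72D: 3-byte form → EA 9C AD.
U+2577: 3-byte form → E2 95 B7.
U+D750: 3-byte form → ED 9D 90.
U+1004F: 4-byte form → F0 90 81 8F.
U+2774: 3-byte form → E2 9D B4.
Concatenated (18 bytes): CA A2 EA 9C AD E2 95 B7 ED 9D 90 F0 90 81 8F E2 9D B4.

CA A2 EA 9C AD E2 95 B7 ED 9D 90 F0 90 81 8F E2 9D B4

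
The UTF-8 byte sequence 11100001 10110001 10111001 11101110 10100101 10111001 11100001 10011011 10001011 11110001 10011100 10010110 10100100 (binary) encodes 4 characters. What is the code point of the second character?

U+E979

Offset 0: leading byte 0xE1 = 11100001 → 3-byte char #1 = E1 B1 B9.
Offset 3: leading byte 0xEE = 11101110 → 3-byte char #2 = EE A5 B9.
Leading byte 0xEE = 11101110 matches 1110xxxx → 3-byte sequence.
Byte 1: 0xEE = 11101110, payload 1110 (4 bits).
Byte 2: 0xA5 = 10100101 (10xxxxxx ✓), payload 100101.
Byte 3: 0xB9 = 10111001 (10xxxxxx ✓), payload 111001.
Concatenate: 1110100101111001 = 0xE979 (16 bits → U+E979).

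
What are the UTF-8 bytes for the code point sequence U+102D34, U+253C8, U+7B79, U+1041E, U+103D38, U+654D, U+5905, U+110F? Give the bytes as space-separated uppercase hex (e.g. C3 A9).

U+102D34: 4-byte form → F4 82 B4 B4.
U+253C8: 4-byte form → F0 A5 8F 88.
U+7B79: 3-byte form → E7 AD B9.
U+1041E: 4-byte form → F0 90 90 9E.
U+103D38: 4-byte form → F4 83 B4 B8.
U+654D: 3-byte form → E6 95 8D.
U+5905: 3-byte form → E5 A4 85.
U+110F: 3-byte form → E1 84 8F.
Concatenated (28 bytes): F4 82 B4 B4 F0 A5 8F 88 E7 AD B9 F0 90 90 9E F4 83 B4 B8 E6 95 8D E5 A4 85 E1 84 8F.

F4 82 B4 B4 F0 A5 8F 88 E7 AD B9 F0 90 90 9E F4 83 B4 B8 E6 95 8D E5 A4 85 E1 84 8F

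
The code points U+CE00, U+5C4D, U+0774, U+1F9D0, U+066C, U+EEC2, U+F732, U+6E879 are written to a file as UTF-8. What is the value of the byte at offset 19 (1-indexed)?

1-indexed offset 19 is 0-indexed offset 18.
U+CE00 → 3-byte form EC B8 80 at offsets 0–2.
U+5C4D → 3-byte form E5 B1 8D at offsets 3–5.
U+0774 → 2-byte form DD B4 at offsets 6–7.
U+1F9D0 → 4-byte form F0 9F A7 90 at offsets 8–11.
U+066C → 2-byte form D9 AC at offsets 12–13.
U+EEC2 → 3-byte form EE BB 82 at offsets 14–16.
U+F732 → 3-byte form EF 9C B2 at offsets 17–19.
Offset 18 falls in char 7's range; it's byte 2 of EF 9C B2 = 0x9C.

0x9C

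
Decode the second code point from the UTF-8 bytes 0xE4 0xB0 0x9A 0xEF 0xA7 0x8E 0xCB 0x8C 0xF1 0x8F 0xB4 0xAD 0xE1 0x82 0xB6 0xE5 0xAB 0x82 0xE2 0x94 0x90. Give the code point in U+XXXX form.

Offset 0: leading byte 0xE4 = 11100100 → 3-byte char #1 = E4 B0 9A.
Offset 3: leading byte 0xEF = 11101111 → 3-byte char #2 = EF A7 8E.
Leading byte 0xEF = 11101111 matches 1110xxxx → 3-byte sequence.
Byte 1: 0xEF = 11101111, payload 1111 (4 bits).
Byte 2: 0xA7 = 10100111 (10xxxxxx ✓), payload 100111.
Byte 3: 0x8E = 10001110 (10xxxxxx ✓), payload 001110.
Concatenate: 1111100111001110 = 0xF9CE (16 bits → U+F9CE).

U+F9CE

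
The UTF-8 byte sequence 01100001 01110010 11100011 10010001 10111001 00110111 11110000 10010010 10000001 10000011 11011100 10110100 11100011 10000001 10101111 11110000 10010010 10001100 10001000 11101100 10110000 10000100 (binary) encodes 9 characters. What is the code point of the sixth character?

Offset 0: leading byte 0x61 = 01100001 → 1-byte char #1 = 61.
Offset 1: leading byte 0x72 = 01110010 → 1-byte char #2 = 72.
Offset 2: leading byte 0xE3 = 11100011 → 3-byte char #3 = E3 91 B9.
Offset 5: leading byte 0x37 = 00110111 → 1-byte char #4 = 37.
Offset 6: leading byte 0xF0 = 11110000 → 4-byte char #5 = F0 92 81 83.
Offset 10: leading byte 0xDC = 11011100 → 2-byte char #6 = DC B4.
Leading byte 0xDC = 11011100 matches 110xxxxx → 2-byte sequence.
Byte 1: 0xDC = 11011100, payload 11100 (5 bits).
Byte 2: 0xB4 = 10110100 (10xxxxxx ✓), payload 110100.
Concatenate: 11100110100 = 0x734 (11 bits → U+0734).

U+0734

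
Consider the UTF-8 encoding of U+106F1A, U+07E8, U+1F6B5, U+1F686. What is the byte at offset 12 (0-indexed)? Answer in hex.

0x9A

U+106F1A → 4-byte form F4 86 BC 9A at offsets 0–3.
U+07E8 → 2-byte form DF A8 at offsets 4–5.
U+1F6B5 → 4-byte form F0 9F 9A B5 at offsets 6–9.
U+1F686 → 4-byte form F0 9F 9A 86 at offsets 10–13.
Offset 12 falls in char 4's range; it's byte 3 of F0 9F 9A 86 = 0x9A.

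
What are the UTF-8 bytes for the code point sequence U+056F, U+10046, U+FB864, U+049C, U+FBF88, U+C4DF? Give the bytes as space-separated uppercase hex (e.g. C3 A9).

U+056F: 2-byte form → D5 AF.
U+10046: 4-byte form → F0 90 81 86.
U+FB864: 4-byte form → F3 BB A1 A4.
U+049C: 2-byte form → D2 9C.
U+FBF88: 4-byte form → F3 BB BE 88.
U+C4DF: 3-byte form → EC 93 9F.
Concatenated (19 bytes): D5 AF F0 90 81 86 F3 BB A1 A4 D2 9C F3 BB BE 88 EC 93 9F.

D5 AF F0 90 81 86 F3 BB A1 A4 D2 9C F3 BB BE 88 EC 93 9F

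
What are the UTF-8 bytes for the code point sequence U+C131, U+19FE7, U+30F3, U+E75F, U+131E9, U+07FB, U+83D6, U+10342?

U+C131: 3-byte form → EC 84 B1.
U+19FE7: 4-byte form → F0 99 BF A7.
U+30F3: 3-byte form → E3 83 B3.
U+E75F: 3-byte form → EE 9D 9F.
U+131E9: 4-byte form → F0 93 87 A9.
U+07FB: 2-byte form → DF BB.
U+83D6: 3-byte form → E8 8F 96.
U+10342: 4-byte form → F0 90 8D 82.
Concatenated (26 bytes): EC 84 B1 F0 99 BF A7 E3 83 B3 EE 9D 9F F0 93 87 A9 DF BB E8 8F 96 F0 90 8D 82.

EC 84 B1 F0 99 BF A7 E3 83 B3 EE 9D 9F F0 93 87 A9 DF BB E8 8F 96 F0 90 8D 82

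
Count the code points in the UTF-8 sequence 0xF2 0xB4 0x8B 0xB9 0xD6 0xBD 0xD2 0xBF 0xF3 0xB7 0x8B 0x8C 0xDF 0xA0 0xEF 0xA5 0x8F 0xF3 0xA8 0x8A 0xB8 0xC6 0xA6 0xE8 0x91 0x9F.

Byte at offset 0: 0xF2 = 11110010 → 4-byte char (#1). Advance 4.
Byte at offset 4: 0xD6 = 11010110 → 2-byte char (#2). Advance 2.
Byte at offset 6: 0xD2 = 11010010 → 2-byte char (#3). Advance 2.
Byte at offset 8: 0xF3 = 11110011 → 4-byte char (#4). Advance 4.
Byte at offset 12: 0xDF = 11011111 → 2-byte char (#5). Advance 2.
Byte at offset 14: 0xEF = 11101111 → 3-byte char (#6). Advance 3.
Byte at offset 17: 0xF3 = 11110011 → 4-byte char (#7). Advance 4.
Byte at offset 21: 0xC6 = 11000110 → 2-byte char (#8). Advance 2.
Byte at offset 23: 0xE8 = 11101000 → 3-byte char (#9). Advance 3.
Reached end at offset 26 after 9 code points.

9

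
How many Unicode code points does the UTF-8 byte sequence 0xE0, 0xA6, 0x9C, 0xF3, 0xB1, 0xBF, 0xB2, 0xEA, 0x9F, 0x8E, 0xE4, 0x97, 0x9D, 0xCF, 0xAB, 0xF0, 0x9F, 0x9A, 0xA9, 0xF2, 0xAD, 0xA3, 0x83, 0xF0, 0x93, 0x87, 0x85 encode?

Byte at offset 0: 0xE0 = 11100000 → 3-byte char (#1). Advance 3.
Byte at offset 3: 0xF3 = 11110011 → 4-byte char (#2). Advance 4.
Byte at offset 7: 0xEA = 11101010 → 3-byte char (#3). Advance 3.
Byte at offset 10: 0xE4 = 11100100 → 3-byte char (#4). Advance 3.
Byte at offset 13: 0xCF = 11001111 → 2-byte char (#5). Advance 2.
Byte at offset 15: 0xF0 = 11110000 → 4-byte char (#6). Advance 4.
Byte at offset 19: 0xF2 = 11110010 → 4-byte char (#7). Advance 4.
Byte at offset 23: 0xF0 = 11110000 → 4-byte char (#8). Advance 4.
Reached end at offset 27 after 8 code points.

8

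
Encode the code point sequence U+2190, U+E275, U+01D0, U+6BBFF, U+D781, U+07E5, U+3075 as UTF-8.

U+2190: 3-byte form → E2 86 90.
U+E275: 3-byte form → EE 89 B5.
U+01D0: 2-byte form → C7 90.
U+6BBFF: 4-byte form → F1 AB AF BF.
U+D781: 3-byte form → ED 9E 81.
U+07E5: 2-byte form → DF A5.
U+3075: 3-byte form → E3 81 B5.
Concatenated (20 bytes): E2 86 90 EE 89 B5 C7 90 F1 AB AF BF ED 9E 81 DF A5 E3 81 B5.

E2 86 90 EE 89 B5 C7 90 F1 AB AF BF ED 9E 81 DF A5 E3 81 B5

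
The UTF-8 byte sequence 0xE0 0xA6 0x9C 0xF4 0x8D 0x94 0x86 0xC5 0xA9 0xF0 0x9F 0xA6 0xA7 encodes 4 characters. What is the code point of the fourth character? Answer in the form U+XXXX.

Offset 0: leading byte 0xE0 = 11100000 → 3-byte char #1 = E0 A6 9C.
Offset 3: leading byte 0xF4 = 11110100 → 4-byte char #2 = F4 8D 94 86.
Offset 7: leading byte 0xC5 = 11000101 → 2-byte char #3 = C5 A9.
Offset 9: leading byte 0xF0 = 11110000 → 4-byte char #4 = F0 9F A6 A7.
Leading byte 0xF0 = 11110000 matches 11110xxx → 4-byte sequence.
Byte 1: 0xF0 = 11110000, payload 000 (3 bits).
Byte 2: 0x9F = 10011111 (10xxxxxx ✓), payload 011111.
Byte 3: 0xA6 = 10100110 (10xxxxxx ✓), payload 100110.
Byte 4: 0xA7 = 10100111 (10xxxxxx ✓), payload 100111.
Concatenate: 000011111100110100111 = 0x1F9A7 (21 bits → U+1F9A7).

U+1F9A7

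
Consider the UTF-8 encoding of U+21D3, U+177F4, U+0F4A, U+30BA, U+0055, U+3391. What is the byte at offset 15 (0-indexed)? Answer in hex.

0x8E

U+21D3 → 3-byte form E2 87 93 at offsets 0–2.
U+177F4 → 4-byte form F0 97 9F B4 at offsets 3–6.
U+0F4A → 3-byte form E0 BD 8A at offsets 7–9.
U+30BA → 3-byte form E3 82 BA at offsets 10–12.
U+0055 → 1-byte form 55 at offsets 13–13.
U+3391 → 3-byte form E3 8E 91 at offsets 14–16.
Offset 15 falls in char 6's range; it's byte 2 of E3 8E 91 = 0x8E.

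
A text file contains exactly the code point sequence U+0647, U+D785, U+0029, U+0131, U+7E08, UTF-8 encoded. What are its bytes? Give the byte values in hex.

D9 87 ED 9E 85 29 C4 B1 E7 B8 88

U+0647: 2-byte form → D9 87.
U+D785: 3-byte form → ED 9E 85.
U+0029: 1-byte form → 29.
U+0131: 2-byte form → C4 B1.
U+7E08: 3-byte form → E7 B8 88.
Concatenated (11 bytes): D9 87 ED 9E 85 29 C4 B1 E7 B8 88.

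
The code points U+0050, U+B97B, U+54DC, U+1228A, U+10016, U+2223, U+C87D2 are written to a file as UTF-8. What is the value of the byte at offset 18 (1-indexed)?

1-indexed offset 18 is 0-indexed offset 17.
U+0050 → 1-byte form 50 at offsets 0–0.
U+B97B → 3-byte form EB A5 BB at offsets 1–3.
U+54DC → 3-byte form E5 93 9C at offsets 4–6.
U+1228A → 4-byte form F0 92 8A 8A at offsets 7–10.
U+10016 → 4-byte form F0 90 80 96 at offsets 11–14.
U+2223 → 3-byte form E2 88 A3 at offsets 15–17.
Offset 17 falls in char 6's range; it's byte 3 of E2 88 A3 = 0xA3.

0xA3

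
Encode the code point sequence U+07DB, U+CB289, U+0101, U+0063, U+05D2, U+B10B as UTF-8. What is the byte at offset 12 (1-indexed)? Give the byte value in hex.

0xEB

1-indexed offset 12 is 0-indexed offset 11.
U+07DB → 2-byte form DF 9B at offsets 0–1.
U+CB289 → 4-byte form F3 8B 8A 89 at offsets 2–5.
U+0101 → 2-byte form C4 81 at offsets 6–7.
U+0063 → 1-byte form 63 at offsets 8–8.
U+05D2 → 2-byte form D7 92 at offsets 9–10.
U+B10B → 3-byte form EB 84 8B at offsets 11–13.
Offset 11 falls in char 6's range; it's byte 1 of EB 84 8B = 0xEB.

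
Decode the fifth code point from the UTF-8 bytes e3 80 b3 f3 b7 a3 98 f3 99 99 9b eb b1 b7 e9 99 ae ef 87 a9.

U+966E

Offset 0: leading byte 0xE3 = 11100011 → 3-byte char #1 = E3 80 B3.
Offset 3: leading byte 0xF3 = 11110011 → 4-byte char #2 = F3 B7 A3 98.
Offset 7: leading byte 0xF3 = 11110011 → 4-byte char #3 = F3 99 99 9B.
Offset 11: leading byte 0xEB = 11101011 → 3-byte char #4 = EB B1 B7.
Offset 14: leading byte 0xE9 = 11101001 → 3-byte char #5 = E9 99 AE.
Leading byte 0xE9 = 11101001 matches 1110xxxx → 3-byte sequence.
Byte 1: 0xE9 = 11101001, payload 1001 (4 bits).
Byte 2: 0x99 = 10011001 (10xxxxxx ✓), payload 011001.
Byte 3: 0xAE = 10101110 (10xxxxxx ✓), payload 101110.
Concatenate: 1001011001101110 = 0x966E (16 bits → U+966E).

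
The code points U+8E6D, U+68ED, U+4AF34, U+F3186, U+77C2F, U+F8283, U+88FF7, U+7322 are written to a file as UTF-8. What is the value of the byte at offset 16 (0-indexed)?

0xB0

U+8E6D → 3-byte form E8 B9 AD at offsets 0–2.
U+68ED → 3-byte form E6 A3 AD at offsets 3–5.
U+4AF34 → 4-byte form F1 8A BC B4 at offsets 6–9.
U+F3186 → 4-byte form F3 B3 86 86 at offsets 10–13.
U+77C2F → 4-byte form F1 B7 B0 AF at offsets 14–17.
Offset 16 falls in char 5's range; it's byte 3 of F1 B7 B0 AF = 0xB0.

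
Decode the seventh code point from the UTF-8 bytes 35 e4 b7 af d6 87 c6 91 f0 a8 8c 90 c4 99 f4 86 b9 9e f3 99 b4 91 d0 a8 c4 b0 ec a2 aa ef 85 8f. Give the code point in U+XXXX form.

U+106E5E

Offset 0: leading byte 0x35 = 00110101 → 1-byte char #1 = 35.
Offset 1: leading byte 0xE4 = 11100100 → 3-byte char #2 = E4 B7 AF.
Offset 4: leading byte 0xD6 = 11010110 → 2-byte char #3 = D6 87.
Offset 6: leading byte 0xC6 = 11000110 → 2-byte char #4 = C6 91.
Offset 8: leading byte 0xF0 = 11110000 → 4-byte char #5 = F0 A8 8C 90.
Offset 12: leading byte 0xC4 = 11000100 → 2-byte char #6 = C4 99.
Offset 14: leading byte 0xF4 = 11110100 → 4-byte char #7 = F4 86 B9 9E.
Leading byte 0xF4 = 11110100 matches 11110xxx → 4-byte sequence.
Byte 1: 0xF4 = 11110100, payload 100 (3 bits).
Byte 2: 0x86 = 10000110 (10xxxxxx ✓), payload 000110.
Byte 3: 0xB9 = 10111001 (10xxxxxx ✓), payload 111001.
Byte 4: 0x9E = 10011110 (10xxxxxx ✓), payload 011110.
Concatenate: 100000110111001011110 = 0x106E5E (21 bits → U+106E5E).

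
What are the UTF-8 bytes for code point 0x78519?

U+78519 = 0x78519 = 492825 decimal. In range U+10000–U+10FFFF → 4-byte form: 11110xxx 10xxxxxx 10xxxxxx 10xxxxxx.
Binary (21 bits): 001111000010100011001.
Split 3+6+6+6: 001 | 111000 | 010100 | 011001.
Byte 1: 11110001 = 0xF1.
Byte 2: 10111000 = 0xB8.
Byte 3: 10010100 = 0x94.
Byte 4: 10011001 = 0x99.

F1 B8 94 99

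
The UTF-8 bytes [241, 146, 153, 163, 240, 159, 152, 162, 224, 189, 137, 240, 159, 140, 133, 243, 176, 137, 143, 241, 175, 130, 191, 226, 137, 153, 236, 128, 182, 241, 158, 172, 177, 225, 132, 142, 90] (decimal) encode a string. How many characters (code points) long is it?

11

Byte at offset 0: 0xF1 = 11110001 → 4-byte char (#1). Advance 4.
Byte at offset 4: 0xF0 = 11110000 → 4-byte char (#2). Advance 4.
Byte at offset 8: 0xE0 = 11100000 → 3-byte char (#3). Advance 3.
Byte at offset 11: 0xF0 = 11110000 → 4-byte char (#4). Advance 4.
Byte at offset 15: 0xF3 = 11110011 → 4-byte char (#5). Advance 4.
Byte at offset 19: 0xF1 = 11110001 → 4-byte char (#6). Advance 4.
Byte at offset 23: 0xE2 = 11100010 → 3-byte char (#7). Advance 3.
Byte at offset 26: 0xEC = 11101100 → 3-byte char (#8). Advance 3.
Byte at offset 29: 0xF1 = 11110001 → 4-byte char (#9). Advance 4.
Byte at offset 33: 0xE1 = 11100001 → 3-byte char (#10). Advance 3.
Byte at offset 36: 0x5A = 01011010 → 1-byte char (#11). Advance 1.
Reached end at offset 37 after 11 code points.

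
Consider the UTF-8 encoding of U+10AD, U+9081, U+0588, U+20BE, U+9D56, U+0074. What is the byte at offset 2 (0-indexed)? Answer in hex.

U+10AD → 3-byte form E1 82 AD at offsets 0–2.
Offset 2 falls in char 1's range; it's byte 3 of E1 82 AD = 0xAD.

0xAD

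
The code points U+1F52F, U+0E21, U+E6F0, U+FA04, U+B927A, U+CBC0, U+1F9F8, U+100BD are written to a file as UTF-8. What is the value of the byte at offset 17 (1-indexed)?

1-indexed offset 17 is 0-indexed offset 16.
U+1F52F → 4-byte form F0 9F 94 AF at offsets 0–3.
U+0E21 → 3-byte form E0 B8 A1 at offsets 4–6.
U+E6F0 → 3-byte form EE 9B B0 at offsets 7–9.
U+FA04 → 3-byte form EF A8 84 at offsets 10–12.
U+B927A → 4-byte form F2 B9 89 BA at offsets 13–16.
Offset 16 falls in char 5's range; it's byte 4 of F2 B9 89 BA = 0xBA.

0xBA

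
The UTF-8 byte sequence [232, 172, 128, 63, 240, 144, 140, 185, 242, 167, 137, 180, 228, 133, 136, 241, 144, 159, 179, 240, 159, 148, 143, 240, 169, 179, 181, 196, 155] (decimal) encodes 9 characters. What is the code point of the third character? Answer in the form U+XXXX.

U+10339

Offset 0: leading byte 0xE8 = 11101000 → 3-byte char #1 = E8 AC 80.
Offset 3: leading byte 0x3F = 00111111 → 1-byte char #2 = 3F.
Offset 4: leading byte 0xF0 = 11110000 → 4-byte char #3 = F0 90 8C B9.
Leading byte 0xF0 = 11110000 matches 11110xxx → 4-byte sequence.
Byte 1: 0xF0 = 11110000, payload 000 (3 bits).
Byte 2: 0x90 = 10010000 (10xxxxxx ✓), payload 010000.
Byte 3: 0x8C = 10001100 (10xxxxxx ✓), payload 001100.
Byte 4: 0xB9 = 10111001 (10xxxxxx ✓), payload 111001.
Concatenate: 000010000001100111001 = 0x10339 (21 bits → U+10339).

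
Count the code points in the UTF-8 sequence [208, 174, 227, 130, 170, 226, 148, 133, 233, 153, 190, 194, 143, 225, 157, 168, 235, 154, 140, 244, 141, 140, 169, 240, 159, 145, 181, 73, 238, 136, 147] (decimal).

Byte at offset 0: 0xD0 = 11010000 → 2-byte char (#1). Advance 2.
Byte at offset 2: 0xE3 = 11100011 → 3-byte char (#2). Advance 3.
Byte at offset 5: 0xE2 = 11100010 → 3-byte char (#3). Advance 3.
Byte at offset 8: 0xE9 = 11101001 → 3-byte char (#4). Advance 3.
Byte at offset 11: 0xC2 = 11000010 → 2-byte char (#5). Advance 2.
Byte at offset 13: 0xE1 = 11100001 → 3-byte char (#6). Advance 3.
Byte at offset 16: 0xEB = 11101011 → 3-byte char (#7). Advance 3.
Byte at offset 19: 0xF4 = 11110100 → 4-byte char (#8). Advance 4.
Byte at offset 23: 0xF0 = 11110000 → 4-byte char (#9). Advance 4.
Byte at offset 27: 0x49 = 01001001 → 1-byte char (#10). Advance 1.
Byte at offset 28: 0xEE = 11101110 → 3-byte char (#11). Advance 3.
Reached end at offset 31 after 11 code points.

11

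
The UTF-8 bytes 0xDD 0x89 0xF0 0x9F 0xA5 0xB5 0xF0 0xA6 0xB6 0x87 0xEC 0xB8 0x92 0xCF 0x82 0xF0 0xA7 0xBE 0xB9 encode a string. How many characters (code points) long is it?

Byte at offset 0: 0xDD = 11011101 → 2-byte char (#1). Advance 2.
Byte at offset 2: 0xF0 = 11110000 → 4-byte char (#2). Advance 4.
Byte at offset 6: 0xF0 = 11110000 → 4-byte char (#3). Advance 4.
Byte at offset 10: 0xEC = 11101100 → 3-byte char (#4). Advance 3.
Byte at offset 13: 0xCF = 11001111 → 2-byte char (#5). Advance 2.
Byte at offset 15: 0xF0 = 11110000 → 4-byte char (#6). Advance 4.
Reached end at offset 19 after 6 code points.

6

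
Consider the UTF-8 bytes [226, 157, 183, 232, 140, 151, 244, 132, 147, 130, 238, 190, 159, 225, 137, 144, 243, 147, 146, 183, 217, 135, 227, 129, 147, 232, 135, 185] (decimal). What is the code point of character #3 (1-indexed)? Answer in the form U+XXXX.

U+1044C2

Offset 0: leading byte 0xE2 = 11100010 → 3-byte char #1 = E2 9D B7.
Offset 3: leading byte 0xE8 = 11101000 → 3-byte char #2 = E8 8C 97.
Offset 6: leading byte 0xF4 = 11110100 → 4-byte char #3 = F4 84 93 82.
Leading byte 0xF4 = 11110100 matches 11110xxx → 4-byte sequence.
Byte 1: 0xF4 = 11110100, payload 100 (3 bits).
Byte 2: 0x84 = 10000100 (10xxxxxx ✓), payload 000100.
Byte 3: 0x93 = 10010011 (10xxxxxx ✓), payload 010011.
Byte 4: 0x82 = 10000010 (10xxxxxx ✓), payload 000010.
Concatenate: 100000100010011000010 = 0x1044C2 (21 bits → U+1044C2).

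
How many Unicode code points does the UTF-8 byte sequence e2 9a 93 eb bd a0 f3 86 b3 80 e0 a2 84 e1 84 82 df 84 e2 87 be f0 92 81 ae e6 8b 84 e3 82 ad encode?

Byte at offset 0: 0xE2 = 11100010 → 3-byte char (#1). Advance 3.
Byte at offset 3: 0xEB = 11101011 → 3-byte char (#2). Advance 3.
Byte at offset 6: 0xF3 = 11110011 → 4-byte char (#3). Advance 4.
Byte at offset 10: 0xE0 = 11100000 → 3-byte char (#4). Advance 3.
Byte at offset 13: 0xE1 = 11100001 → 3-byte char (#5). Advance 3.
Byte at offset 16: 0xDF = 11011111 → 2-byte char (#6). Advance 2.
Byte at offset 18: 0xE2 = 11100010 → 3-byte char (#7). Advance 3.
Byte at offset 21: 0xF0 = 11110000 → 4-byte char (#8). Advance 4.
Byte at offset 25: 0xE6 = 11100110 → 3-byte char (#9). Advance 3.
Byte at offset 28: 0xE3 = 11100011 → 3-byte char (#10). Advance 3.
Reached end at offset 31 after 10 code points.

10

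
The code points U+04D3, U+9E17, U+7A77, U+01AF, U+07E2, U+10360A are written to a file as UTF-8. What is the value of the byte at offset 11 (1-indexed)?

1-indexed offset 11 is 0-indexed offset 10.
U+04D3 → 2-byte form D3 93 at offsets 0–1.
U+9E17 → 3-byte form E9 B8 97 at offsets 2–4.
U+7A77 → 3-byte form E7 A9 B7 at offsets 5–7.
U+01AF → 2-byte form C6 AF at offsets 8–9.
U+07E2 → 2-byte form DF A2 at offsets 10–11.
Offset 10 falls in char 5's range; it's byte 1 of DF A2 = 0xDF.

0xDF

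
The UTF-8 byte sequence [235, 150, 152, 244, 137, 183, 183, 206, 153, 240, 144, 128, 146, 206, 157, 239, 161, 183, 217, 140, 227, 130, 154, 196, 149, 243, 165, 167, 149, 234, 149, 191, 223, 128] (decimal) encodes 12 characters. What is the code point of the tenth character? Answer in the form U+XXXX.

Offset 0: leading byte 0xEB = 11101011 → 3-byte char #1 = EB 96 98.
Offset 3: leading byte 0xF4 = 11110100 → 4-byte char #2 = F4 89 B7 B7.
Offset 7: leading byte 0xCE = 11001110 → 2-byte char #3 = CE 99.
Offset 9: leading byte 0xF0 = 11110000 → 4-byte char #4 = F0 90 80 92.
Offset 13: leading byte 0xCE = 11001110 → 2-byte char #5 = CE 9D.
Offset 15: leading byte 0xEF = 11101111 → 3-byte char #6 = EF A1 B7.
Offset 18: leading byte 0xD9 = 11011001 → 2-byte char #7 = D9 8C.
Offset 20: leading byte 0xE3 = 11100011 → 3-byte char #8 = E3 82 9A.
Offset 23: leading byte 0xC4 = 11000100 → 2-byte char #9 = C4 95.
Offset 25: leading byte 0xF3 = 11110011 → 4-byte char #10 = F3 A5 A7 95.
Leading byte 0xF3 = 11110011 matches 11110xxx → 4-byte sequence.
Byte 1: 0xF3 = 11110011, payload 011 (3 bits).
Byte 2: 0xA5 = 10100101 (10xxxxxx ✓), payload 100101.
Byte 3: 0xA7 = 10100111 (10xxxxxx ✓), payload 100111.
Byte 4: 0x95 = 10010101 (10xxxxxx ✓), payload 010101.
Concatenate: 011100101100111010101 = 0xE59D5 (21 bits → U+E59D5).

U+E59D5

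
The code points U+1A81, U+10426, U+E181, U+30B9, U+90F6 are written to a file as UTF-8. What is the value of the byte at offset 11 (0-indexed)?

0x82

U+1A81 → 3-byte form E1 AA 81 at offsets 0–2.
U+10426 → 4-byte form F0 90 90 A6 at offsets 3–6.
U+E181 → 3-byte form EE 86 81 at offsets 7–9.
U+30B9 → 3-byte form E3 82 B9 at offsets 10–12.
Offset 11 falls in char 4's range; it's byte 2 of E3 82 B9 = 0x82.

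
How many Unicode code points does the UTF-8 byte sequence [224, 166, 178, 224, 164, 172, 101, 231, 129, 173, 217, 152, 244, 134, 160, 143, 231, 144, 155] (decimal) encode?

Byte at offset 0: 0xE0 = 11100000 → 3-byte char (#1). Advance 3.
Byte at offset 3: 0xE0 = 11100000 → 3-byte char (#2). Advance 3.
Byte at offset 6: 0x65 = 01100101 → 1-byte char (#3). Advance 1.
Byte at offset 7: 0xE7 = 11100111 → 3-byte char (#4). Advance 3.
Byte at offset 10: 0xD9 = 11011001 → 2-byte char (#5). Advance 2.
Byte at offset 12: 0xF4 = 11110100 → 4-byte char (#6). Advance 4.
Byte at offset 16: 0xE7 = 11100111 → 3-byte char (#7). Advance 3.
Reached end at offset 19 after 7 code points.

7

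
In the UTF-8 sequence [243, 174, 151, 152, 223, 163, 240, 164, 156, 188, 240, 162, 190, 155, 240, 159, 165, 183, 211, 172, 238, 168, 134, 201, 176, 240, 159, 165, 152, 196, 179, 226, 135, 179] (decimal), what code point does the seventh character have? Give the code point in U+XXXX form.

Offset 0: leading byte 0xF3 = 11110011 → 4-byte char #1 = F3 AE 97 98.
Offset 4: leading byte 0xDF = 11011111 → 2-byte char #2 = DF A3.
Offset 6: leading byte 0xF0 = 11110000 → 4-byte char #3 = F0 A4 9C BC.
Offset 10: leading byte 0xF0 = 11110000 → 4-byte char #4 = F0 A2 BE 9B.
Offset 14: leading byte 0xF0 = 11110000 → 4-byte char #5 = F0 9F A5 B7.
Offset 18: leading byte 0xD3 = 11010011 → 2-byte char #6 = D3 AC.
Offset 20: leading byte 0xEE = 11101110 → 3-byte char #7 = EE A8 86.
Leading byte 0xEE = 11101110 matches 1110xxxx → 3-byte sequence.
Byte 1: 0xEE = 11101110, payload 1110 (4 bits).
Byte 2: 0xA8 = 10101000 (10xxxxxx ✓), payload 101000.
Byte 3: 0x86 = 10000110 (10xxxxxx ✓), payload 000110.
Concatenate: 1110101000000110 = 0xEA06 (16 bits → U+EA06).

U+EA06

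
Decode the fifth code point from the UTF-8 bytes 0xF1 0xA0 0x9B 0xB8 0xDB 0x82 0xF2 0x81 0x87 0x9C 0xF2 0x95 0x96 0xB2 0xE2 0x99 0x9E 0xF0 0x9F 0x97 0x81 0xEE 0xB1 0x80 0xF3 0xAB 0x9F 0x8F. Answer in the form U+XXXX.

U+265E

Offset 0: leading byte 0xF1 = 11110001 → 4-byte char #1 = F1 A0 9B B8.
Offset 4: leading byte 0xDB = 11011011 → 2-byte char #2 = DB 82.
Offset 6: leading byte 0xF2 = 11110010 → 4-byte char #3 = F2 81 87 9C.
Offset 10: leading byte 0xF2 = 11110010 → 4-byte char #4 = F2 95 96 B2.
Offset 14: leading byte 0xE2 = 11100010 → 3-byte char #5 = E2 99 9E.
Leading byte 0xE2 = 11100010 matches 1110xxxx → 3-byte sequence.
Byte 1: 0xE2 = 11100010, payload 0010 (4 bits).
Byte 2: 0x99 = 10011001 (10xxxxxx ✓), payload 011001.
Byte 3: 0x9E = 10011110 (10xxxxxx ✓), payload 011110.
Concatenate: 0010011001011110 = 0x265E (16 bits → U+265E).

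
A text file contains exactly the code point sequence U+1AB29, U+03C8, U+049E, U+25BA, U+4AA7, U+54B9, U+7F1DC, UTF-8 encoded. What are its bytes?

U+1AB29: 4-byte form → F0 9A AC A9.
U+03C8: 2-byte form → CF 88.
U+049E: 2-byte form → D2 9E.
U+25BA: 3-byte form → E2 96 BA.
U+4AA7: 3-byte form → E4 AA A7.
U+54B9: 3-byte form → E5 92 B9.
U+7F1DC: 4-byte form → F1 BF 87 9C.
Concatenated (21 bytes): F0 9A AC A9 CF 88 D2 9E E2 96 BA E4 AA A7 E5 92 B9 F1 BF 87 9C.

F0 9A AC A9 CF 88 D2 9E E2 96 BA E4 AA A7 E5 92 B9 F1 BF 87 9C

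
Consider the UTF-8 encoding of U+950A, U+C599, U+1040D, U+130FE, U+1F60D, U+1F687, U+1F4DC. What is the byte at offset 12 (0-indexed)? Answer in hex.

0x83

U+950A → 3-byte form E9 94 8A at offsets 0–2.
U+C599 → 3-byte form EC 96 99 at offsets 3–5.
U+1040D → 4-byte form F0 90 90 8D at offsets 6–9.
U+130FE → 4-byte form F0 93 83 BE at offsets 10–13.
Offset 12 falls in char 4's range; it's byte 3 of F0 93 83 BE = 0x83.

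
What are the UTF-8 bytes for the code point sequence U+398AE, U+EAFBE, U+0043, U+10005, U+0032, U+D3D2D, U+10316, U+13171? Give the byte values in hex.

U+398AE: 4-byte form → F0 B9 A2 AE.
U+EAFBE: 4-byte form → F3 AA BE BE.
U+0043: 1-byte form → 43.
U+10005: 4-byte form → F0 90 80 85.
U+0032: 1-byte form → 32.
U+D3D2D: 4-byte form → F3 93 B4 AD.
U+10316: 4-byte form → F0 90 8C 96.
U+13171: 4-byte form → F0 93 85 B1.
Concatenated (26 bytes): F0 B9 A2 AE F3 AA BE BE 43 F0 90 80 85 32 F3 93 B4 AD F0 90 8C 96 F0 93 85 B1.

F0 B9 A2 AE F3 AA BE BE 43 F0 90 80 85 32 F3 93 B4 AD F0 90 8C 96 F0 93 85 B1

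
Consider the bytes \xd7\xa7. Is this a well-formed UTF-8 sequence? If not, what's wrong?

valid

Leading byte 0xD7 = 11010111 → 2-byte form.
Continuation bytes 0xA7=10100111 all match 10xxxxxx.
Decoded value 0x5E7 is ≥ 0x80 (shortest form) and not a surrogate.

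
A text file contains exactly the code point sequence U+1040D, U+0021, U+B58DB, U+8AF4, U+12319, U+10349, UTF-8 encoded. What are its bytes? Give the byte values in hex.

F0 90 90 8D 21 F2 B5 A3 9B E8 AB B4 F0 92 8C 99 F0 90 8D 89

U+1040D: 4-byte form → F0 90 90 8D.
U+0021: 1-byte form → 21.
U+B58DB: 4-byte form → F2 B5 A3 9B.
U+8AF4: 3-byte form → E8 AB B4.
U+12319: 4-byte form → F0 92 8C 99.
U+10349: 4-byte form → F0 90 8D 89.
Concatenated (20 bytes): F0 90 90 8D 21 F2 B5 A3 9B E8 AB B4 F0 92 8C 99 F0 90 8D 89.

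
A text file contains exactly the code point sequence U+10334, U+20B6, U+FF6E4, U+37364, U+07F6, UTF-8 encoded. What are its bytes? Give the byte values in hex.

U+10334: 4-byte form → F0 90 8C B4.
U+20B6: 3-byte form → E2 82 B6.
U+FF6E4: 4-byte form → F3 BF 9B A4.
U+37364: 4-byte form → F0 B7 8D A4.
U+07F6: 2-byte form → DF B6.
Concatenated (17 bytes): F0 90 8C B4 E2 82 B6 F3 BF 9B A4 F0 B7 8D A4 DF B6.

F0 90 8C B4 E2 82 B6 F3 BF 9B A4 F0 B7 8D A4 DF B6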